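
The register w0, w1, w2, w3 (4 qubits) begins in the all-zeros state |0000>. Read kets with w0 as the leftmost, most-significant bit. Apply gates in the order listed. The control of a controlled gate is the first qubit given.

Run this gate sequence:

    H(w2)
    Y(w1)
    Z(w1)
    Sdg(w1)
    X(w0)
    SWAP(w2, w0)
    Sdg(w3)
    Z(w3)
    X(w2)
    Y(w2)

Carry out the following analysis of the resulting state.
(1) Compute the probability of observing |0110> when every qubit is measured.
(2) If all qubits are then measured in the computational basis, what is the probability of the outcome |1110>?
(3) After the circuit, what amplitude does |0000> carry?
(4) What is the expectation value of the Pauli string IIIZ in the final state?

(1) The probability of measuring |0110> is 1/2.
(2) Outcome |1110> occurs with probability 1/2.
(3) The amplitude on |0000> is 0.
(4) In the final state, IIIZ has expectation 1.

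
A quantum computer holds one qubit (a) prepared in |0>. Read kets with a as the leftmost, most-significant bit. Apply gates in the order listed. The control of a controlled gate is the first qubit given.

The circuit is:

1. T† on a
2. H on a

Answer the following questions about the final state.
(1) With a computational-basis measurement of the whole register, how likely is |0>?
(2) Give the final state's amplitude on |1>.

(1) Outcome |0> occurs with probability 1/2.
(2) The amplitude on |1> is sqrt(2)/2.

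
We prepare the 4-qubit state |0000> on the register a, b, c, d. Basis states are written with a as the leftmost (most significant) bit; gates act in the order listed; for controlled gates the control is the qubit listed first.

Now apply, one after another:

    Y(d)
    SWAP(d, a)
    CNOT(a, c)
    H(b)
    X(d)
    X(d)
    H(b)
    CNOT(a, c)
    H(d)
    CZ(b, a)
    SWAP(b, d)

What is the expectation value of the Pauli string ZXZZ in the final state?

The observable ZXZZ averages to -1. Key observation: gates 3-8 undo each other exactly, leaving only the rest of the circuit to track.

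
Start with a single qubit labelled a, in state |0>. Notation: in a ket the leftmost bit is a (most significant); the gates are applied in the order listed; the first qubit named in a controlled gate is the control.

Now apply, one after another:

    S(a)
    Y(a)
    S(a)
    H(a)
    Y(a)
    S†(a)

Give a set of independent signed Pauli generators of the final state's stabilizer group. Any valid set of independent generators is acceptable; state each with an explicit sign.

The stabilizer group can be generated by -Y, among other valid generating sets.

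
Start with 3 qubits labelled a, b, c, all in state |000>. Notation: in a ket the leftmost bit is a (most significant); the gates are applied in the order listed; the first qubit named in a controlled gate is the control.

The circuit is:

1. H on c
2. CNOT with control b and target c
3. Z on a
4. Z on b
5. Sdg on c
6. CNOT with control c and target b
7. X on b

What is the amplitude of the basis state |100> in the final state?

The amplitude on |100> is 0.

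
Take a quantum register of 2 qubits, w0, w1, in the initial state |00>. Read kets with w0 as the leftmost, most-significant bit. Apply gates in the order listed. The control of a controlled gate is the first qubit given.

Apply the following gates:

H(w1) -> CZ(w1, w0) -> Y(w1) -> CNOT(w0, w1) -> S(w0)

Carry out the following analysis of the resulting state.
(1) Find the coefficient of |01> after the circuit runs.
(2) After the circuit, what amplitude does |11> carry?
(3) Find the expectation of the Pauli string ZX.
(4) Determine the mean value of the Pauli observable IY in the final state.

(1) |01> carries amplitude sqrt(2)*I/2 in the final state.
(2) The amplitude on |11> is 0.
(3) The expectation value of ZX is -1.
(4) In the final state, IY has expectation 0.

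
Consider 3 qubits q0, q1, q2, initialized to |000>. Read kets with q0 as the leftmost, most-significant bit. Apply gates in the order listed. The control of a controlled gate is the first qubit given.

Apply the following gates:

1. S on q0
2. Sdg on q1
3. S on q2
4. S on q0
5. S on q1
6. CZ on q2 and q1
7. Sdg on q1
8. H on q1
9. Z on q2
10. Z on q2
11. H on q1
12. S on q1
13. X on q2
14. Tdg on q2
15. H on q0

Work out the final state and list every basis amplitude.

The resulting statevector has amplitude -sqrt(2)*exp(3*I*pi/4)/2 on |001>, -sqrt(2)*exp(3*I*pi/4)/2 on |101>, and 0 on every other basis state.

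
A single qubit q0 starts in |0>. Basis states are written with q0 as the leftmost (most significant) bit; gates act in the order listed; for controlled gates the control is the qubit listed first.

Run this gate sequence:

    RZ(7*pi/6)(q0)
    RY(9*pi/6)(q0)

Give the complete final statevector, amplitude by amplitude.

After the circuit, the state carries amplitude sqrt(2)*exp(5*I*pi/12)/2 on |0>, -sqrt(2)*exp(5*I*pi/12)/2 on |1>.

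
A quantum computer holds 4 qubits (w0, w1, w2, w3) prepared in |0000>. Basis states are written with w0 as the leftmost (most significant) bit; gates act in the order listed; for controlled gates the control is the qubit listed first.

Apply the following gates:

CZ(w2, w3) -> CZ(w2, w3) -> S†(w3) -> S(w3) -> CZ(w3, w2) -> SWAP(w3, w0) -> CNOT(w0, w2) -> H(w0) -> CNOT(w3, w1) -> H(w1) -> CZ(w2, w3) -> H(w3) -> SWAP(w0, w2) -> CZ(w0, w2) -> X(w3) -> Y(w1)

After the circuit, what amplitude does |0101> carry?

The amplitude on |0101> is sqrt(2)*I/4.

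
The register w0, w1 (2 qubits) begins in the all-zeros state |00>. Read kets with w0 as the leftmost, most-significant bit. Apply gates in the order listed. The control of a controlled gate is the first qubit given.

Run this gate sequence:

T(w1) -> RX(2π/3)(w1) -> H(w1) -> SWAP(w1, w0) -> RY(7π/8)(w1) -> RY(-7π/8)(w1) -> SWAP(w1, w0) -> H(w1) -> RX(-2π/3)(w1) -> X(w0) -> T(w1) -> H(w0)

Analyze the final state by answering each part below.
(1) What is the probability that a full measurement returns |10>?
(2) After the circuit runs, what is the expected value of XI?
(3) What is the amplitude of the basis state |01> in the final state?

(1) A full measurement returns |10> with probability 1/2. Key observation: gates 2-9 undo each other exactly, leaving only the rest of the circuit to track.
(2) The expectation value of XI is -1.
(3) The final state's coefficient on |01> equals 0.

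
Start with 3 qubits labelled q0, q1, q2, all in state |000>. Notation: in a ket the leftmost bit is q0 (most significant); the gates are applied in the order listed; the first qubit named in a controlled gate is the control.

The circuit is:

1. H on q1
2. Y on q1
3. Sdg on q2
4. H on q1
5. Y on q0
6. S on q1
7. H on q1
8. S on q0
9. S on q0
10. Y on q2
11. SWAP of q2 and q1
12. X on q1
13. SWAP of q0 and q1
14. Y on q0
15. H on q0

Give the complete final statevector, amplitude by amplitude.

After the circuit, the state carries amplitude 0 on |000>, 0 on |001>, I/2 on |010>, -I/2 on |011>, 0 on |100>, 0 on |101>, -I/2 on |110>, I/2 on |111>.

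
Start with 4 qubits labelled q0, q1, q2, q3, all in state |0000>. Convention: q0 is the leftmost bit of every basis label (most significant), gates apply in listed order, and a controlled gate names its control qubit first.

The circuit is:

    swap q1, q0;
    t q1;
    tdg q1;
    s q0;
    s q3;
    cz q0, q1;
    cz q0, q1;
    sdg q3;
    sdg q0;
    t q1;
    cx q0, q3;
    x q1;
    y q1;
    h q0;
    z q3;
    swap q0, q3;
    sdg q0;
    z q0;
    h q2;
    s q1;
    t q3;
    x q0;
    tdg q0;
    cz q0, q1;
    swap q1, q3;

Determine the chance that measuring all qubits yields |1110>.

The probability of measuring |1110> is 1/4. Key observation: the block from step 3 through step 10 cancels to the identity and can be dropped.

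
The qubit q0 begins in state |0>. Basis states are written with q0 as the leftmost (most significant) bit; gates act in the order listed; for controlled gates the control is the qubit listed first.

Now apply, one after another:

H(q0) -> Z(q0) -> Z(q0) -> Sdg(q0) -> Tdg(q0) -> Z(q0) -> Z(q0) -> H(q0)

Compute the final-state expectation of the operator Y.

In the final state, Y has expectation sqrt(2)/2.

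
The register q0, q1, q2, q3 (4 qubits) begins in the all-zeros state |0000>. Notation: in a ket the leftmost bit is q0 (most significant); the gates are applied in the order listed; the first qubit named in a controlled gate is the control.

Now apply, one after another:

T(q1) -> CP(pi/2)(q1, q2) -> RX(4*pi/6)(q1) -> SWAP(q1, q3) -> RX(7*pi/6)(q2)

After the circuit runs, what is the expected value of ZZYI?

In the final state, ZZYI has expectation 1/2.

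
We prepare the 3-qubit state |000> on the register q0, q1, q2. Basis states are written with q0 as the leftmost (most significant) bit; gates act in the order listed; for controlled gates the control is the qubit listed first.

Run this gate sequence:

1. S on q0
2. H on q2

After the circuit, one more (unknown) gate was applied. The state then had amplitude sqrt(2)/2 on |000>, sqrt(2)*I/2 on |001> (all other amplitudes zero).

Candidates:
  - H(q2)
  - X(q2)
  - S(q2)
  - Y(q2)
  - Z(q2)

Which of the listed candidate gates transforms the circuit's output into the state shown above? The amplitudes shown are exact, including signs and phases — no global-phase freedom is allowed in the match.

The unique candidate consistent with the amplitudes is S(q2).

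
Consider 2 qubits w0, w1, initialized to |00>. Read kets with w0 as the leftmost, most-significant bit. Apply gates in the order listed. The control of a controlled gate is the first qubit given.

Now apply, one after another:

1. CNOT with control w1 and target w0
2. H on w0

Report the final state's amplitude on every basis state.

The final amplitudes are sqrt(2)/2 on |00>, 0 on |01>, sqrt(2)/2 on |10>, 0 on |11>.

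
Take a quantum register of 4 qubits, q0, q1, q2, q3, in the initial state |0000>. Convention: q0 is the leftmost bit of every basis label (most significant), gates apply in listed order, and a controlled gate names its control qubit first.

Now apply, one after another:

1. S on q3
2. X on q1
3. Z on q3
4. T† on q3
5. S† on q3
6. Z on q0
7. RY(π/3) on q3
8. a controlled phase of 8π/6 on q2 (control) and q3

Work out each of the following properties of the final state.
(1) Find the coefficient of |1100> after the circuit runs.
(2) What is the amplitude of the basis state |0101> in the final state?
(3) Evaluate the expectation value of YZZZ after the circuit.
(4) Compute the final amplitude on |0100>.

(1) The final state's coefficient on |1100> equals 0.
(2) The final state's coefficient on |0101> equals 1/2.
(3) The expectation value of YZZZ is 0.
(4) The amplitude on |0100> is sqrt(3)/2.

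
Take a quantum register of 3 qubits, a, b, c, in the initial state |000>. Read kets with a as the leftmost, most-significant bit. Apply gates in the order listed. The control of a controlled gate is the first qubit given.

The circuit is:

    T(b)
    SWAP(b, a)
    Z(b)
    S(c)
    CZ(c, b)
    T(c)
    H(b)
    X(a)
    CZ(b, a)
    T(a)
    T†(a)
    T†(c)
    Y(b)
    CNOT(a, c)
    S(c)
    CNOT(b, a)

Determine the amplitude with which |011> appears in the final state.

|011> carries amplitude -sqrt(2)/2 in the final state.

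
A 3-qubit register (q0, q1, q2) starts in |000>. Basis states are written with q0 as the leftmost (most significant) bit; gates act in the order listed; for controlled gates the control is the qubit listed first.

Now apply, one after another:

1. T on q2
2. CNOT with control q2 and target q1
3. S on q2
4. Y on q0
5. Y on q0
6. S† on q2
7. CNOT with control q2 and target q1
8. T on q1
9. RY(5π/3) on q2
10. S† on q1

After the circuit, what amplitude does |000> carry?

The final state's coefficient on |000> equals -sqrt(3)/2. Key observation: gates 2-7 undo each other exactly, leaving only the rest of the circuit to track.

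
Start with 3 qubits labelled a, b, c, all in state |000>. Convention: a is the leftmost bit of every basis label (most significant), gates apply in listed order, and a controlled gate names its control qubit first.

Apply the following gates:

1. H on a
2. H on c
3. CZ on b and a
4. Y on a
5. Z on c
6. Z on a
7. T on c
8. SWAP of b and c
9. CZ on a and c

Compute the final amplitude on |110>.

|110> carries amplitude exp(3*I*pi/4)/2 in the final state.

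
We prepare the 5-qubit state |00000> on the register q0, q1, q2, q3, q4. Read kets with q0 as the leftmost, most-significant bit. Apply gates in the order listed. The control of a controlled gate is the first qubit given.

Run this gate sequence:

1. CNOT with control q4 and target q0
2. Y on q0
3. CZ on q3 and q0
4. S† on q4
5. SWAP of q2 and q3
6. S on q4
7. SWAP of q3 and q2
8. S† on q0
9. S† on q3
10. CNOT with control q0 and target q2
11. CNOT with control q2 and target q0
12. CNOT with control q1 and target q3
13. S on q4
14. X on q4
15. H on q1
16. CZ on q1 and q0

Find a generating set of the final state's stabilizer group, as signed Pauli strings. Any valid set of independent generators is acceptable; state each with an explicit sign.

The stabilizer group can be generated by +IXIII, +ZIIII, -IIZII, +IIIZI, -IIIIZ, among other valid generating sets.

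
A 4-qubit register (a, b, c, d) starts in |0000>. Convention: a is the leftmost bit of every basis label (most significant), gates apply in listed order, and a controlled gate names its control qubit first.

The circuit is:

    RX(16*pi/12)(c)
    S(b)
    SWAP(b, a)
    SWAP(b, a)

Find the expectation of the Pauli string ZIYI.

The expectation value of ZIYI is sqrt(3)/2. Key observation: gates 3-4 undo each other exactly, leaving only the rest of the circuit to track.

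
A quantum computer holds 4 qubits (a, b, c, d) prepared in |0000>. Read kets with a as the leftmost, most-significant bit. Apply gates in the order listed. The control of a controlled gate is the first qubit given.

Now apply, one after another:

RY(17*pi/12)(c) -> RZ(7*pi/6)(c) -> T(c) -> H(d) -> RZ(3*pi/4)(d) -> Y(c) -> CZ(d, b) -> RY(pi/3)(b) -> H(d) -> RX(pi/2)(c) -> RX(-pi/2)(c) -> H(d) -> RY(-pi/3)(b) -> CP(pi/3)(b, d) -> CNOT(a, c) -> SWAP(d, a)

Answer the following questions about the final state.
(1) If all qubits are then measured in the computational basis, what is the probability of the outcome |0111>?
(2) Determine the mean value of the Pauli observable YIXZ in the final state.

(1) Outcome |0111> occurs with probability 0. Key observation: gates 8-13 undo each other exactly, leaving only the rest of the circuit to track.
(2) The observable YIXZ averages to -sqrt(2)/8.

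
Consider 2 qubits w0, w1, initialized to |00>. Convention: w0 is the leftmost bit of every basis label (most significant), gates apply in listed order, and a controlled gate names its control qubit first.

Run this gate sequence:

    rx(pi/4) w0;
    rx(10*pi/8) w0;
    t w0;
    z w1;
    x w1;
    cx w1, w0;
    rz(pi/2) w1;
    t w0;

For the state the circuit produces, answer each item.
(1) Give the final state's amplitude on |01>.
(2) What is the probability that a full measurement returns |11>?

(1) |01> carries amplitude sqrt(2)/2 in the final state.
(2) Outcome |11> occurs with probability 1/2.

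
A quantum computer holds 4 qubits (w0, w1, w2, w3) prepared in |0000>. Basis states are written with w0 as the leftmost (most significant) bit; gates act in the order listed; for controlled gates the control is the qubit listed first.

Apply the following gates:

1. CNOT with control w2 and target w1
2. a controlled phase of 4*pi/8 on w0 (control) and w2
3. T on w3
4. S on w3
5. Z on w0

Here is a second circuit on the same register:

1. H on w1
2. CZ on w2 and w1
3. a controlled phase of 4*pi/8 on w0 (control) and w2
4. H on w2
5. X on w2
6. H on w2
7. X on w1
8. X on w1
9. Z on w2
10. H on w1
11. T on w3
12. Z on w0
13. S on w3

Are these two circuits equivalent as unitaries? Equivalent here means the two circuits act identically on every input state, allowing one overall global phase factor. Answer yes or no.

Yes, they are equivalent — the unitaries differ by at most a global phase.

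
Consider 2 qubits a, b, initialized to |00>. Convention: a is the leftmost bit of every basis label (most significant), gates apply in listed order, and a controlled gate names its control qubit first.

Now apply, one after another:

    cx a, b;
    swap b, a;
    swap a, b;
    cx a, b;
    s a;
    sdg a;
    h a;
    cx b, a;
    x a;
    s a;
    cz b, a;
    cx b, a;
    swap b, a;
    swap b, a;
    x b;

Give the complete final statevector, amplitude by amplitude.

After the circuit, the state carries amplitude 0 on |00>, sqrt(2)/2 on |01>, 0 on |10>, sqrt(2)*I/2 on |11>.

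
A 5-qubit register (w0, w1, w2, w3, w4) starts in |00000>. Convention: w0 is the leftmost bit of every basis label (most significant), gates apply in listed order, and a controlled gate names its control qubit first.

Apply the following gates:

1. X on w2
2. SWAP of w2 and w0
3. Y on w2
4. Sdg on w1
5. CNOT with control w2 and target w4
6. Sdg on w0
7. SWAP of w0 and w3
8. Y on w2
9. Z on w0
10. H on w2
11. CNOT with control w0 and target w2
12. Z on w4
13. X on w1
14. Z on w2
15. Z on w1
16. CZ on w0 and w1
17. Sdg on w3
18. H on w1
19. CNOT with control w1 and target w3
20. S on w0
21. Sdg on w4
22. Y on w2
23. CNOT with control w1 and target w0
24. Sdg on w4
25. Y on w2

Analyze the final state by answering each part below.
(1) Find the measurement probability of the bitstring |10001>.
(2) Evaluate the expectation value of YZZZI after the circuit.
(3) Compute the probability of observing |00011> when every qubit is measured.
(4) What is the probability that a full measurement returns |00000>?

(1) A full measurement returns |10001> with probability 0.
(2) In the final state, YZZZI has expectation 0.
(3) Outcome |00011> occurs with probability 1/4.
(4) The probability of measuring |00000> is 0.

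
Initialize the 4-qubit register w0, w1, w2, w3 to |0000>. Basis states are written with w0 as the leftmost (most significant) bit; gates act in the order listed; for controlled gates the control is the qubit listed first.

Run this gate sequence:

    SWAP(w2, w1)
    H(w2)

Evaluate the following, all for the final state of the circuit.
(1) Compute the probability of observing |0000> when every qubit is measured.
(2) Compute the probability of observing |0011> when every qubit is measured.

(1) The probability of measuring |0000> is 1/2.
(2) Outcome |0011> occurs with probability 0.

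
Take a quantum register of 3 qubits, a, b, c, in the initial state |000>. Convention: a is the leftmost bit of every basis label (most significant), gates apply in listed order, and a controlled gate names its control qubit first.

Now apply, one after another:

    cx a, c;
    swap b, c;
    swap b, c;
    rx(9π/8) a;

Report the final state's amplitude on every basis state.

The final amplitudes are -sin(pi/16) on |000>, -I*cos(pi/16) on |100>, and 0 on every other basis state.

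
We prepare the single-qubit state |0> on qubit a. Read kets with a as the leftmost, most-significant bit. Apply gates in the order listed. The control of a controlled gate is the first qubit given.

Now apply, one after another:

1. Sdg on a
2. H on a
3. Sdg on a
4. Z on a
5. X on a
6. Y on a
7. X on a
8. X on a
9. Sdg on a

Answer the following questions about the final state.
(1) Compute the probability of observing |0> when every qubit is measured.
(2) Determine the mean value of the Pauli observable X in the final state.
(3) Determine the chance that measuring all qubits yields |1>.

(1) A full measurement returns |0> with probability 1/2.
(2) In the final state, X has expectation -1.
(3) A full measurement returns |1> with probability 1/2.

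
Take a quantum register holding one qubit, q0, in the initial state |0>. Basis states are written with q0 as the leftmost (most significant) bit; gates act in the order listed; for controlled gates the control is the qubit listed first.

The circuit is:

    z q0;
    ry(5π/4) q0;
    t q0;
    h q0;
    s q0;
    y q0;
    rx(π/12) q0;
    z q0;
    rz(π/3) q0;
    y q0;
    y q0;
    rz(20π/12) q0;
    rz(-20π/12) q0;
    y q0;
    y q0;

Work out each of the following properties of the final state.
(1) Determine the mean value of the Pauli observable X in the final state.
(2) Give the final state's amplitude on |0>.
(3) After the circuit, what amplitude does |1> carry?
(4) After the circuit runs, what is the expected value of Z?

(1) The observable X averages to -5/8 - 3*sqrt(2)/16 - sqrt(3)/8 + sqrt(6)/16.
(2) |0> carries amplitude -sqrt(6)*exp(5*I*pi/6)/8 - sqrt(6)*exp(I*pi/12)/8 - exp(5*I*pi/6)/8 - sqrt(3)*exp(I*pi/12)/8 - sqrt(6)*sqrt(1/2 - sqrt(2)/4)*sqrt(sqrt(2)/4 + 1/2)*exp(I*pi/12)/4 - sqrt(2)*sqrt(1/2 - sqrt(2)/4)*sqrt(sqrt(2)/4 + 1/2)*exp(I*pi/12)/4 + exp(I*pi/12)/8 + sqrt(2)*exp(I*pi/12)/8 + sqrt(2)*sqrt(1/2 - sqrt(2)/4)*sqrt(sqrt(2)/4 + 1/2)*exp(5*I*pi/6)/4 + sqrt(2)*exp(5*I*pi/6)/8 + sqrt(3)*exp(5*I*pi/6)/8 + sqrt(6)*sqrt(1/2 - sqrt(2)/4)*sqrt(sqrt(2)/4 + 1/2)*exp(5*I*pi/6)/4 in the final state.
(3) |1> carries amplitude sqrt(3)*I*exp(-5*I*pi/6)/8 + I*exp(-5*I*pi/6)/8 + sqrt(2)*I*sqrt(1/2 - sqrt(2)/4)*sqrt(sqrt(2)/4 + 1/2)*exp(-5*I*pi/6)/4 - sqrt(6)*I*exp(5*I*pi/12)/8 - sqrt(3)*I*exp(5*I*pi/12)/8 - sqrt(2)*I*exp(5*I*pi/12)/8 - I*exp(5*I*pi/12)/8 - sqrt(2)*I*sqrt(1/2 - sqrt(2)/4)*sqrt(sqrt(2)/4 + 1/2)*exp(5*I*pi/12)/4 + sqrt(6)*I*sqrt(1/2 - sqrt(2)/4)*sqrt(sqrt(2)/4 + 1/2)*exp(5*I*pi/12)/4 - sqrt(2)*I*exp(-5*I*pi/6)/8 - sqrt(6)*I*sqrt(1/2 - sqrt(2)/4)*sqrt(sqrt(2)/4 + 1/2)*exp(-5*I*pi/6)/4 - sqrt(6)*I*exp(-5*I*pi/6)/8 in the final state.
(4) In the final state, Z has expectation -sqrt(3)/4 + sqrt(2)/8 + 1/4 + sqrt(6)/8.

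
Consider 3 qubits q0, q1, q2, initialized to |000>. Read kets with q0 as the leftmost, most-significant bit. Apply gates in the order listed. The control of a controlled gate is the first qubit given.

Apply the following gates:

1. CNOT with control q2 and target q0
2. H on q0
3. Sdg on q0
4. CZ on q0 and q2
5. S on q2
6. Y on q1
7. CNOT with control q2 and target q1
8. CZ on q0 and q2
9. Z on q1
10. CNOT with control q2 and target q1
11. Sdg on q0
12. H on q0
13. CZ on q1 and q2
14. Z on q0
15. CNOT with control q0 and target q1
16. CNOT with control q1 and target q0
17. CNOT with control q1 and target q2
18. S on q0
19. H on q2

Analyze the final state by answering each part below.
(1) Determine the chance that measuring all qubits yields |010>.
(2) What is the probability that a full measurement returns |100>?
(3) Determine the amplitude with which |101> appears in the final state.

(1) A full measurement returns |010> with probability 0.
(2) A full measurement returns |100> with probability 1/2.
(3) |101> carries amplitude -sqrt(2)/2 in the final state.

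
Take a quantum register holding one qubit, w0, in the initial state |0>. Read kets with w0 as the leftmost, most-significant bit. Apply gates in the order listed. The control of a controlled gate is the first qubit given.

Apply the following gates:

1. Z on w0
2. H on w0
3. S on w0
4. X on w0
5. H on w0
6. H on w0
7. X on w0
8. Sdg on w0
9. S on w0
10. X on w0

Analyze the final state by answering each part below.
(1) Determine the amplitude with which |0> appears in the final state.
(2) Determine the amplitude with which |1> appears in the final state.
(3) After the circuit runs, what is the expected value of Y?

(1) The amplitude on |0> is sqrt(2)*I/2. Key observation: steps 3-8 multiply out to the identity, so the circuit reduces to the remaining gates.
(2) The final state's coefficient on |1> equals sqrt(2)/2.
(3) The expectation value of Y is -1.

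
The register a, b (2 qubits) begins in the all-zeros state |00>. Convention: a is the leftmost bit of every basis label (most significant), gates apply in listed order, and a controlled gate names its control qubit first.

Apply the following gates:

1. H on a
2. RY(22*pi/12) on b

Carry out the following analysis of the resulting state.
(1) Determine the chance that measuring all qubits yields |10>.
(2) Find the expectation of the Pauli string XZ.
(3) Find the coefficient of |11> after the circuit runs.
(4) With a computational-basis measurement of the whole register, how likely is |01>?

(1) Outcome |10> occurs with probability sqrt(3)/8 + 1/4.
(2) The expectation value of XZ is sqrt(3)/2.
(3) The amplitude on |11> is -1/4 + sqrt(3)/4.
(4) Outcome |01> occurs with probability 1/4 - sqrt(3)/8.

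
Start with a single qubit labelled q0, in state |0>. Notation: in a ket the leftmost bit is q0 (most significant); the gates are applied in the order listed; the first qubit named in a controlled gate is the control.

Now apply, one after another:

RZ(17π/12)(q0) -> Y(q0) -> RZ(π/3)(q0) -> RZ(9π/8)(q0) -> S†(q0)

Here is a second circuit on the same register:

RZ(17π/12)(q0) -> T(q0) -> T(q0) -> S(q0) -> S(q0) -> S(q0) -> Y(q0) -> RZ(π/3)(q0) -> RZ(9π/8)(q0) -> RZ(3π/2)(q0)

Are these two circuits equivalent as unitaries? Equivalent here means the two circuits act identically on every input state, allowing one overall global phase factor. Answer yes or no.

Yes, they are equivalent — the unitaries differ by at most a global phase.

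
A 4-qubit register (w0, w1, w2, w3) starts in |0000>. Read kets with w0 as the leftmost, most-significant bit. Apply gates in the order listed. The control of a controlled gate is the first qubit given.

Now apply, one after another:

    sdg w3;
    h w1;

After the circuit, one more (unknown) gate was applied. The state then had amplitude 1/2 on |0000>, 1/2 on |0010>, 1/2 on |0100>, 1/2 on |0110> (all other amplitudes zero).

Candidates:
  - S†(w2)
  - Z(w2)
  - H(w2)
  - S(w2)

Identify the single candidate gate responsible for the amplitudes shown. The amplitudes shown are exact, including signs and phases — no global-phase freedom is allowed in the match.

The unique candidate consistent with the amplitudes is H(w2).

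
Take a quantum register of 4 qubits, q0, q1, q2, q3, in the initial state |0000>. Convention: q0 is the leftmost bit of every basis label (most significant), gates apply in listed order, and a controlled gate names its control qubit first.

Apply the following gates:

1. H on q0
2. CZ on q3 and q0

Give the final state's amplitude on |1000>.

The final state's coefficient on |1000> equals sqrt(2)/2.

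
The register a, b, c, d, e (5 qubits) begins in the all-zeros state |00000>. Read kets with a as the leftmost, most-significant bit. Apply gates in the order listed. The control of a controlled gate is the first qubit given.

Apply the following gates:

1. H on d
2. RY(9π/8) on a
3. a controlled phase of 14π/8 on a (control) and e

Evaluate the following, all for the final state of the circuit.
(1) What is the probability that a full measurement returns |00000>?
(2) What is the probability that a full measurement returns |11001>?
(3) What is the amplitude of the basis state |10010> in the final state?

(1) The probability of measuring |00000> is 1/4 - sqrt(sqrt(2) + 2)/8.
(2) Outcome |11001> occurs with probability 0.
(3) The final state's coefficient on |10010> equals sqrt(2)*cos(pi/16)/2.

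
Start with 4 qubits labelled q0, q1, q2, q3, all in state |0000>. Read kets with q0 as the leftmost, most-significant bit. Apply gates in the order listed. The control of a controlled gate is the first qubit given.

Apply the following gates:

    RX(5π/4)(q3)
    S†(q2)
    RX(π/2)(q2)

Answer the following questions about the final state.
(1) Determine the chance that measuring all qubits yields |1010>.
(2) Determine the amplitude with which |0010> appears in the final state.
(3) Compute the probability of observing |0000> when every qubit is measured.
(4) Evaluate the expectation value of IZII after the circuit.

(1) A full measurement returns |1010> with probability 0.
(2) |0010> carries amplitude I*sqrt(4 - 2*sqrt(2))/4 in the final state.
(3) The probability of measuring |0000> is 1/4 - sqrt(2)/8.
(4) The expectation value of IZII is 1.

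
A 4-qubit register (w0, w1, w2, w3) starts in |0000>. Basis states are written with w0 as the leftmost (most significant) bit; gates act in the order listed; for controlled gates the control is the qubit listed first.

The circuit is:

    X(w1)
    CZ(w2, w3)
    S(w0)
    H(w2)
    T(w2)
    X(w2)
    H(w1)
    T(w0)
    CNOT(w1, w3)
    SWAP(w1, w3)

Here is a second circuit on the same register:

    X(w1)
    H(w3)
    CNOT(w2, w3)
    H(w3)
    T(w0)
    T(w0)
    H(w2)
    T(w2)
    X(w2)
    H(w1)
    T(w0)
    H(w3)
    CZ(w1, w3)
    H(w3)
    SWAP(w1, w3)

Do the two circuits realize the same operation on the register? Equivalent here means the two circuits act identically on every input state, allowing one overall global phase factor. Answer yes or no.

Yes, they are equivalent — the unitaries differ by at most a global phase.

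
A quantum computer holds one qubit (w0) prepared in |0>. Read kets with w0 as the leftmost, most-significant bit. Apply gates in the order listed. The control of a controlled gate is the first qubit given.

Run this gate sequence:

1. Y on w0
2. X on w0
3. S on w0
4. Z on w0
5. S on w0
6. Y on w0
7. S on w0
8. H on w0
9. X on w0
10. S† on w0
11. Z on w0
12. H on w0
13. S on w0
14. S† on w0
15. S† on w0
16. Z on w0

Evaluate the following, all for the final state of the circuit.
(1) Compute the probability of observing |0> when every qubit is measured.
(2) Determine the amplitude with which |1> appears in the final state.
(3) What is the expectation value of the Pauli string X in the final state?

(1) Outcome |0> occurs with probability 1/2.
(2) The amplitude on |1> is -1/2 - I/2.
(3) The expectation value of X is -1.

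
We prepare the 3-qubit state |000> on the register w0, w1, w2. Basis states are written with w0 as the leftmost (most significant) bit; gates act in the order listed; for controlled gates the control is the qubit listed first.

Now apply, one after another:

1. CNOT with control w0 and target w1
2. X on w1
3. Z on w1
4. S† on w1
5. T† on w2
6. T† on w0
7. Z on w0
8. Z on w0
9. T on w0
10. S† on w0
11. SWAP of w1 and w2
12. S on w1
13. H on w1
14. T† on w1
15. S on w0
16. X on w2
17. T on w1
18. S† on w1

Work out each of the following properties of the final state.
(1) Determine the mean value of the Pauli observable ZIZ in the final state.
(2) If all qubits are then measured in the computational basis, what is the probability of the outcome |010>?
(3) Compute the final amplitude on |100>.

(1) In the final state, ZIZ has expectation 1. Key observation: the block from step 6 through step 9 cancels to the identity and can be dropped.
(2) The probability of measuring |010> is 1/2.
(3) The amplitude on |100> is 0.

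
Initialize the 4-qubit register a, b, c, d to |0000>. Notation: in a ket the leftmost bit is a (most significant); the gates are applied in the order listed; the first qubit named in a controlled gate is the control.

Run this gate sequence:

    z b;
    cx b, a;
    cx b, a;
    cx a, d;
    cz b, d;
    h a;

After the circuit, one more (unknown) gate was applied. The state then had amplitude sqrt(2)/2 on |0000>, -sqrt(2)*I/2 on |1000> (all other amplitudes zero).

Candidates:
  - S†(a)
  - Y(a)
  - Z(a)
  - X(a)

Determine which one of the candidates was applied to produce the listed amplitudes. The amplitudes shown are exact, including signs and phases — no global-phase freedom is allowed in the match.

The applied gate was S†(a). Key observation: gates 2-3 undo each other exactly, leaving only the rest of the circuit to track.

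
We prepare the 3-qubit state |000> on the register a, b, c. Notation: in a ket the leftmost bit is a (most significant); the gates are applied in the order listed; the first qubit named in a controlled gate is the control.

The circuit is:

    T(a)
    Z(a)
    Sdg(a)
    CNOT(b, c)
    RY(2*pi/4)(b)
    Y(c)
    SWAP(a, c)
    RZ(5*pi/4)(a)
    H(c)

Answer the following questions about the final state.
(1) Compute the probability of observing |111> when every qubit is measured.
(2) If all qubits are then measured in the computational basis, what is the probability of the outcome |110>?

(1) Outcome |111> occurs with probability 1/4.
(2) The probability of measuring |110> is 1/4.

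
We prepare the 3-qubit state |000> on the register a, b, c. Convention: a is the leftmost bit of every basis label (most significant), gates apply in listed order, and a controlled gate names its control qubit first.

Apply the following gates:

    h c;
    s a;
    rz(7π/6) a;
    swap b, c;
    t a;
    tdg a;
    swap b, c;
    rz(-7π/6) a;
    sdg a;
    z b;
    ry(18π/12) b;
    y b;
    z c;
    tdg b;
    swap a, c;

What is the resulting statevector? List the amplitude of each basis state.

The resulting statevector has amplitude -I/2 on |000>, 0 on |001>, -exp(I*pi/4)/2 on |010>, 0 on |011>, I/2 on |100>, 0 on |101>, exp(I*pi/4)/2 on |110>, 0 on |111>. Key observation: the block from step 2 through step 9 cancels to the identity and can be dropped.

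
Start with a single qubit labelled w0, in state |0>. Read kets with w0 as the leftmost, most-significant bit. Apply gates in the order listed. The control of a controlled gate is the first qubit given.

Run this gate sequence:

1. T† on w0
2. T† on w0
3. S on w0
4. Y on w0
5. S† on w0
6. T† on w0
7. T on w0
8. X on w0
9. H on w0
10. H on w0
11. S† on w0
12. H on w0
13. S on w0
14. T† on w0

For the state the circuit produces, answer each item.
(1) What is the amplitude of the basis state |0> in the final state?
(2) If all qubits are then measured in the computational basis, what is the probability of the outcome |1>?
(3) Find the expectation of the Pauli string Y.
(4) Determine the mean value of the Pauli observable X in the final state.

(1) |0> carries amplitude sqrt(2)/2 in the final state.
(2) A full measurement returns |1> with probability 1/2.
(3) In the final state, Y has expectation sqrt(2)/2.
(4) The expectation value of X is sqrt(2)/2.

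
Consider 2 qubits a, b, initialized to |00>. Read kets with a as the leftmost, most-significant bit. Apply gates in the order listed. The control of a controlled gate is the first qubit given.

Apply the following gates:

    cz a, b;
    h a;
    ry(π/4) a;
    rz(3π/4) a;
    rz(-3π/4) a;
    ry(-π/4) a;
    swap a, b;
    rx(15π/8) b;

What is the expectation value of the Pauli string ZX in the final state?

The observable ZX averages to 1. Key observation: the block from step 3 through step 6 cancels to the identity and can be dropped.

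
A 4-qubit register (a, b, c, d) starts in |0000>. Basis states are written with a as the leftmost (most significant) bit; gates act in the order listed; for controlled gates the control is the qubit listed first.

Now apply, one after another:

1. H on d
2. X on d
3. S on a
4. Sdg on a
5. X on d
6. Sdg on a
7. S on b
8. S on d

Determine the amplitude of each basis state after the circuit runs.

The resulting statevector has amplitude sqrt(2)/2 on |0000>, sqrt(2)*I/2 on |0001>, and 0 on every other basis state. Key observation: gates 2-5 undo each other exactly, leaving only the rest of the circuit to track.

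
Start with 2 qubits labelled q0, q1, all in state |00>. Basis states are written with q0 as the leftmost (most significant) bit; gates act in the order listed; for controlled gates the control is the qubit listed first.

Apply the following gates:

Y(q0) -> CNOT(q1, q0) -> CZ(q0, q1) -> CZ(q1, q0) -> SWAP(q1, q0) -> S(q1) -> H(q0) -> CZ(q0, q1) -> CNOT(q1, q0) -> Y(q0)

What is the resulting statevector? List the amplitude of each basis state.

The resulting statevector has amplitude 0 on |00>, sqrt(2)*I/2 on |01>, 0 on |10>, sqrt(2)*I/2 on |11>.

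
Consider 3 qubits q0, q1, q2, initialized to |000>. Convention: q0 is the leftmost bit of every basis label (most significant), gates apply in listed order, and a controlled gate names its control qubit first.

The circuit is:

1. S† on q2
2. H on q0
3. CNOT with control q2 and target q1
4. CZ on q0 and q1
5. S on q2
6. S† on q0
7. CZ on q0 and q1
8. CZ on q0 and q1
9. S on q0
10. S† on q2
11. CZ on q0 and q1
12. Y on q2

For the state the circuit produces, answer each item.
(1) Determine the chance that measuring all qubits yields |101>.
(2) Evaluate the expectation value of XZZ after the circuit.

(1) The probability of measuring |101> is 1/2.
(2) In the final state, XZZ has expectation -1.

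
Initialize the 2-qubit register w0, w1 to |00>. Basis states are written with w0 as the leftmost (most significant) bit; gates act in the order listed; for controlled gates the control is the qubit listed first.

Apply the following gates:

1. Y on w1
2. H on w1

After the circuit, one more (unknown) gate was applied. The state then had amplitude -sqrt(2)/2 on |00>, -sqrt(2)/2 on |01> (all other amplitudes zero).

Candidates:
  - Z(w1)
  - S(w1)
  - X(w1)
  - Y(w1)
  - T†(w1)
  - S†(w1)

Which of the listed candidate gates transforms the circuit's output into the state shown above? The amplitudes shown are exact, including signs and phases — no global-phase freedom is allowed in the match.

It was Y(w1) that produced the state shown.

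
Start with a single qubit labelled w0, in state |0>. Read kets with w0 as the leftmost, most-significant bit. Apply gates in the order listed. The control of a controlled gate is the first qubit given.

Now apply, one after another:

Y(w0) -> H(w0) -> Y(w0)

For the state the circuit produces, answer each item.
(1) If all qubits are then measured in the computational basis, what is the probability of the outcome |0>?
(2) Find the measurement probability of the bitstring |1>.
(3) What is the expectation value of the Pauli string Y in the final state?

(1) The probability of measuring |0> is 1/2.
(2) A full measurement returns |1> with probability 1/2.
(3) The observable Y averages to 0.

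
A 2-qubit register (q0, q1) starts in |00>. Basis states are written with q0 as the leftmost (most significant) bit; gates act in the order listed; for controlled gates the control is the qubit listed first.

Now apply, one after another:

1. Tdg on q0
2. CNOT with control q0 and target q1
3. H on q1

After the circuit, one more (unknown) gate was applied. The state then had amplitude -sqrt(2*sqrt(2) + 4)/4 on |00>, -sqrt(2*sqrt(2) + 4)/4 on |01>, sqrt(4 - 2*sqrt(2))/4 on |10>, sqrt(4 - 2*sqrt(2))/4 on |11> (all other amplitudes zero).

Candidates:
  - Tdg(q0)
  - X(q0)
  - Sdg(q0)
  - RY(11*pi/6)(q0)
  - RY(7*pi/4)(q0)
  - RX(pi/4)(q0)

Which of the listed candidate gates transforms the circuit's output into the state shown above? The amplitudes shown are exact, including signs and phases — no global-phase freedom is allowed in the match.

It was RY(7*pi/4)(q0) that produced the state shown.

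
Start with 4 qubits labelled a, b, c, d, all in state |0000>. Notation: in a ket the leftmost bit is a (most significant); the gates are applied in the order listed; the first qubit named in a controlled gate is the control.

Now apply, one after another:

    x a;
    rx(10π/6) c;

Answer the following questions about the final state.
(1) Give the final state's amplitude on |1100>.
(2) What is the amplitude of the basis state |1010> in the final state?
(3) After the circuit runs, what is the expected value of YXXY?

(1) The final state's coefficient on |1100> equals 0.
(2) The amplitude on |1010> is -I/2.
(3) The observable YXXY averages to 0.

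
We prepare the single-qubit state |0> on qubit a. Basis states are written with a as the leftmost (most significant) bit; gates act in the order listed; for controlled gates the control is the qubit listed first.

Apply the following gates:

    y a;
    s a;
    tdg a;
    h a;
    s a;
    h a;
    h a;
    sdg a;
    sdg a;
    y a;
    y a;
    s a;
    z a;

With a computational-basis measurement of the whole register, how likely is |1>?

Outcome |1> occurs with probability 1/2.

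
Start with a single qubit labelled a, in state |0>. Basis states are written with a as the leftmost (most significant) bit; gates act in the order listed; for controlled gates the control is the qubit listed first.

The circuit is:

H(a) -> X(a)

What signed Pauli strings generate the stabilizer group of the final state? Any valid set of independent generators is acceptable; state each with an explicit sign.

One valid set of independent stabilizer generators is +X (any independent generating set of the same group is equally correct).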